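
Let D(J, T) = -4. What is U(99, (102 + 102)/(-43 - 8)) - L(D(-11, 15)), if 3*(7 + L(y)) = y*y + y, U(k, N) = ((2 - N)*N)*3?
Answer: -69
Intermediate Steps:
U(k, N) = 3*N*(2 - N) (U(k, N) = (N*(2 - N))*3 = 3*N*(2 - N))
L(y) = -7 + y/3 + y²/3 (L(y) = -7 + (y*y + y)/3 = -7 + (y² + y)/3 = -7 + (y + y²)/3 = -7 + (y/3 + y²/3) = -7 + y/3 + y²/3)
U(99, (102 + 102)/(-43 - 8)) - L(D(-11, 15)) = 3*((102 + 102)/(-43 - 8))*(2 - (102 + 102)/(-43 - 8)) - (-7 + (⅓)*(-4) + (⅓)*(-4)²) = 3*(204/(-51))*(2 - 204/(-51)) - (-7 - 4/3 + (⅓)*16) = 3*(204*(-1/51))*(2 - 204*(-1)/51) - (-7 - 4/3 + 16/3) = 3*(-4)*(2 - 1*(-4)) - 1*(-3) = 3*(-4)*(2 + 4) + 3 = 3*(-4)*6 + 3 = -72 + 3 = -69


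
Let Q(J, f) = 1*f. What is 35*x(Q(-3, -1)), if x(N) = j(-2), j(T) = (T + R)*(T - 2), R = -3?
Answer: 700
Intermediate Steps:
Q(J, f) = f
j(T) = (-3 + T)*(-2 + T) (j(T) = (T - 3)*(T - 2) = (-3 + T)*(-2 + T))
x(N) = 20 (x(N) = 6 + (-2)**2 - 5*(-2) = 6 + 4 + 10 = 20)
35*x(Q(-3, -1)) = 35*20 = 700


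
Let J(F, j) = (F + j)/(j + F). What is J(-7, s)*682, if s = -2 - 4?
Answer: 682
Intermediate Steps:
s = -6
J(F, j) = 1 (J(F, j) = (F + j)/(F + j) = 1)
J(-7, s)*682 = 1*682 = 682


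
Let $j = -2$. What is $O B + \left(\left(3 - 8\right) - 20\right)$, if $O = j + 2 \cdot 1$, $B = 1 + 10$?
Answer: $-25$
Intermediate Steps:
$B = 11$
$O = 0$ ($O = -2 + 2 \cdot 1 = -2 + 2 = 0$)
$O B + \left(\left(3 - 8\right) - 20\right) = 0 \cdot 11 + \left(\left(3 - 8\right) - 20\right) = 0 - 25 = -25$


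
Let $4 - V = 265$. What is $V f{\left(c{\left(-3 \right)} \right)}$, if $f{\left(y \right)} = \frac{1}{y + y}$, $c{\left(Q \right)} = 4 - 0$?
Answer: $- \frac{261}{8} \approx -32.625$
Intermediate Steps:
$c{\left(Q \right)} = 4$ ($c{\left(Q \right)} = 4 + 0 = 4$)
$V = -261$ ($V = 4 - 265 = -261$)
$f{\left(y \right)} = \frac{1}{2 y}$
$V f{\left(c{\left(-3 \right)} \right)} = - 261 \frac{1}{2 \cdot 4} = - 261 \cdot \frac{1}{2} \cdot \frac{1}{4} = \left(-261\right) \frac{1}{8} = - \frac{261}{8}$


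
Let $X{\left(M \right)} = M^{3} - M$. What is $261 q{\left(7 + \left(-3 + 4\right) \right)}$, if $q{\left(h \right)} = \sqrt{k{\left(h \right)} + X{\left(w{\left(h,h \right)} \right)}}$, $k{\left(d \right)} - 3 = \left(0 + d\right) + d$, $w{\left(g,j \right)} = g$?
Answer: $261 \sqrt{523} \approx 5968.9$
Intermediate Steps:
$k{\left(d \right)} = 3 + 2 d$ ($k{\left(d \right)} = 3 + \left(\left(0 + d\right) + d\right) = 3 + \left(d + d\right) = 3 + 2 d$)
$q{\left(h \right)} = \sqrt{3 + h + h^{3}}$ ($q{\left(h \right)} = \sqrt{\left(3 + 2 h\right) + \left(h^{3} - h\right)} = \sqrt{3 + h + h^{3}}$)
$261 q{\left(7 + \left(-3 + 4\right) \right)} = 261 \sqrt{3 + \left(7 + \left(-3 + 4\right)\right) + \left(7 + \left(-3 + 4\right)\right)^{3}} = 261 \sqrt{3 + \left(7 + 1\right) + \left(7 + 1\right)^{3}} = 261 \sqrt{3 + 8 + 8^{3}} = 261 \sqrt{3 + 8 + 512} = 261 \sqrt{523}$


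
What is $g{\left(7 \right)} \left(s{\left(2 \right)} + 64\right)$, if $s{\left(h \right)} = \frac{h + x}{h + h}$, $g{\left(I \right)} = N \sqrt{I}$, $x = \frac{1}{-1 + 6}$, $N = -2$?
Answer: $- \frac{1291 \sqrt{7}}{10} \approx -341.57$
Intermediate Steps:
$x = \frac{1}{5} \approx 0.2$
$g{\left(I \right)} = - 2 \sqrt{I}$
$s{\left(h \right)} = \frac{\frac{1}{5} + h}{2 h}$ ($s{\left(h \right)} = \frac{h + \frac{1}{5}}{h + h} = \frac{\frac{1}{5} + h}{2 h}$)
$g{\left(7 \right)} \left(s{\left(2 \right)} + 64\right) = - 2 \sqrt{7} \left(\frac{1 + 5 \cdot 2}{10 \cdot 2} + 64\right) = - 2 \sqrt{7} \left(\frac{1}{10} \cdot \frac{1}{2} \left(1 + 10\right) + 64\right) = - 2 \sqrt{7} \left(\frac{1}{10} \cdot \frac{1}{2} \cdot 11 + 64\right) = - 2 \sqrt{7} \left(\frac{11}{20} + 64\right) = - 2 \sqrt{7} \cdot \frac{1291}{20} = - \frac{1291 \sqrt{7}}{10}$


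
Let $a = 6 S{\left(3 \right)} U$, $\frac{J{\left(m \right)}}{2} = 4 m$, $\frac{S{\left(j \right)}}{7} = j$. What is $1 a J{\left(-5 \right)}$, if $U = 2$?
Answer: $-10080$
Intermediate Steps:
$S{\left(j \right)} = 7 j$
$J{\left(m \right)} = 8 m$ ($J{\left(m \right)} = 2 \cdot 4 m = 8 m$)
$a = 252$ ($a = 6 \cdot 7 \cdot 3 \cdot 2 = 6 \cdot 21 \cdot 2 = 126 \cdot 2 = 252$)
$1 a J{\left(-5 \right)} = 1 \cdot 252 \cdot 8 \left(-5\right) = 252 \left(-40\right) = -10080$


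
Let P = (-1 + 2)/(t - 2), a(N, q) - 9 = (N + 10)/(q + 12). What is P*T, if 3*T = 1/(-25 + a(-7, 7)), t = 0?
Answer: 19/1806 ≈ 0.010520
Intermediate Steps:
a(N, q) = 9 + (10 + N)/(12 + q) (a(N, q) = 9 + (N + 10)/(q + 12) = 9 + (10 + N)/(12 + q))
P = -1/2 (P = (-1 + 2)/(0 - 2) = 1/(-2) = 1*(-1/2) = -1/2 ≈ -0.50000)
T = -19/903 (T = 1/(3*(-25 + (118 - 7 + 9*7)/(12 + 7))) = 1/(3*(-25 + (118 - 7 + 63)/19)) = 1/(3*(-25 + (1/19)*174)) = 1/(3*(-25 + 174/19)) = 1/(3*(-301/19)) = (1/3)*(-19/301) = -19/903 ≈ -0.021041)
P*T = -1/2*(-19/903) = 19/1806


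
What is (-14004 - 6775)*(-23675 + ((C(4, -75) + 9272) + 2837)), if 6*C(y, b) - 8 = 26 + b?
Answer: 1442831423/6 ≈ 2.4047e+8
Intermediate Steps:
C(y, b) = 17/3 + b/6 (C(y, b) = 4/3 + (26 + b)/6 = 4/3 + (13/3 + b/6) = 17/3 + b/6)
(-14004 - 6775)*(-23675 + ((C(4, -75) + 9272) + 2837)) = (-14004 - 6775)*(-23675 + (((17/3 + (⅙)*(-75)) + 9272) + 2837)) = -20779*(-23675 + (((17/3 - 25/2) + 9272) + 2837)) = -20779*(-23675 + ((-41/6 + 9272) + 2837)) = -20779*(-23675 + (55591/6 + 2837)) = -20779*(-23675 + 72613/6) = -20779*(-69437/6) = 1442831423/6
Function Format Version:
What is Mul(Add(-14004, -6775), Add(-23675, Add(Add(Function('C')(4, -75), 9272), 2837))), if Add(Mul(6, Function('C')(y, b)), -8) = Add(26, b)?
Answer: Rational(1442831423, 6) ≈ 2.4047e+8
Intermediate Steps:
Function('C')(y, b) = Add(Rational(17, 3), Mul(Rational(1, 6), b)) (Function('C')(y, b) = Add(Rational(4, 3), Mul(Rational(1, 6), Add(26, b))) = Add(Rational(4, 3), Add(Rational(13, 3), Mul(Rational(1, 6), b))) = Add(Rational(17, 3), Mul(Rational(1, 6), b)))
Mul(Add(-14004, -6775), Add(-23675, Add(Add(Function('C')(4, -75), 9272), 2837))) = Mul(Add(-14004, -6775), Add(-23675, Add(Add(Add(Rational(17, 3), Mul(Rational(1, 6), -75)), 9272), 2837))) = Mul(-20779, Add(-23675, Add(Add(Add(Rational(17, 3), Rational(-25, 2)), 9272), 2837))) = Mul(-20779, Add(-23675, Add(Add(Rational(-41, 6), 9272), 2837))) = Mul(-20779, Add(-23675, Add(Rational(55591, 6), 2837))) = Mul(-20779, Add(-23675, Rational(72613, 6))) = Mul(-20779, Rational(-69437, 6)) = Rational(1442831423, 6)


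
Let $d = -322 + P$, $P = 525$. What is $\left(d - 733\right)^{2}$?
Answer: $280900$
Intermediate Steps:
$d = 203$ ($d = -322 + 525 = 203$)
$\left(d - 733\right)^{2} = \left(203 - 733\right)^{2} = \left(-530\right)^{2} = 280900$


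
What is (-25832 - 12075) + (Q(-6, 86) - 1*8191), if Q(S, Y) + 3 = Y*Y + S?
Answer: -38711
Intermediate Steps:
Q(S, Y) = -3 + S + Y² (Q(S, Y) = -3 + (Y*Y + S) = -3 + (Y² + S) = -3 + (S + Y²) = -3 + S + Y²)
(-25832 - 12075) + (Q(-6, 86) - 1*8191) = (-25832 - 12075) + ((-3 - 6 + 86²) - 1*8191) = -37907 + ((-3 - 6 + 7396) - 8191) = -37907 + (7387 - 8191) = -37907 - 804 = -38711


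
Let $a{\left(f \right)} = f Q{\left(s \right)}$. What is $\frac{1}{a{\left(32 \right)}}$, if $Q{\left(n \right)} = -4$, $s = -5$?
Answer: $- \frac{1}{128} \approx -0.0078125$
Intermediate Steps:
$a{\left(f \right)} = - 4 f$ ($a{\left(f \right)} = f \left(-4\right) = - 4 f$)
$\frac{1}{a{\left(32 \right)}} = \frac{1}{\left(-4\right) 32} = \frac{1}{-128} = - \frac{1}{128}$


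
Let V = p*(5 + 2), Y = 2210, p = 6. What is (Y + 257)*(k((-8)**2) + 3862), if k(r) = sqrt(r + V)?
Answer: 9527554 + 2467*sqrt(106) ≈ 9.5530e+6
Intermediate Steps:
V = 42 (V = 6*(5 + 2) = 6*7 = 42)
k(r) = sqrt(42 + r) (k(r) = sqrt(r + 42) = sqrt(42 + r))
(Y + 257)*(k((-8)**2) + 3862) = (2210 + 257)*(sqrt(42 + (-8)**2) + 3862) = 2467*(sqrt(42 + 64) + 3862) = 2467*(sqrt(106) + 3862) = 2467*(3862 + sqrt(106)) = 9527554 + 2467*sqrt(106)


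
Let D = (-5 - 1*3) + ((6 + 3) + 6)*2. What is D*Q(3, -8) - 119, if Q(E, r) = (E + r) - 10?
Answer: -449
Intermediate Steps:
Q(E, r) = -10 + E + r
D = 22 (D = (-5 - 3) + (9 + 6)*2 = -8 + 15*2 = -8 + 30 = 22)
D*Q(3, -8) - 119 = 22*(-10 + 3 - 8) - 119 = 22*(-15) - 119 = -330 - 119 = -449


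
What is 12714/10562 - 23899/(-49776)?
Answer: 442636651/262867056 ≈ 1.6839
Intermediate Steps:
12714/10562 - 23899/(-49776) = 12714*(1/10562) - 23899*(-1/49776) = 6357/5281 + 23899/49776 = 442636651/262867056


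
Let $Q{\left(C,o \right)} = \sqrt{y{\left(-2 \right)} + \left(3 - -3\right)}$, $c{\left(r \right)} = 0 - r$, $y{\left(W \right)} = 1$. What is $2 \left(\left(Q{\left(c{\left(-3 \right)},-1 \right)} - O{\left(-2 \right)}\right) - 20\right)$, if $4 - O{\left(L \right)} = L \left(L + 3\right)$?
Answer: $-52 + 2 \sqrt{7} \approx -46.708$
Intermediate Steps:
$c{\left(r \right)} = - r$
$O{\left(L \right)} = 4 - L \left(3 + L\right)$ ($O{\left(L \right)} = 4 - L \left(L + 3\right) = 4 - L \left(3 + L\right)$)
$Q{\left(C,o \right)} = \sqrt{7}$ ($Q{\left(C,o \right)} = \sqrt{1 + \left(3 - -3\right)} = \sqrt{1 + \left(3 + 3\right)} = \sqrt{1 + 6} = \sqrt{7}$)
$2 \left(\left(Q{\left(c{\left(-3 \right)},-1 \right)} - O{\left(-2 \right)}\right) - 20\right) = 2 \left(\left(\sqrt{7} - \left(4 - \left(-2\right)^{2} - -6\right)\right) - 20\right) = 2 \left(\left(\sqrt{7} - \left(4 - 4 + 6\right)\right) - 20\right) = 2 \left(\left(\sqrt{7} - 6\right) - 20\right) = 2 \left(\left(-6 + \sqrt{7}\right) - 20\right) = 2 \left(-26 + \sqrt{7}\right) = -52 + 2 \sqrt{7}$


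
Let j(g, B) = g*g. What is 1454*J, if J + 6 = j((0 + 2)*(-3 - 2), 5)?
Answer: 136676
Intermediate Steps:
j(g, B) = g²
J = 94 (J = -6 + ((0 + 2)*(-3 - 2))² = -6 + (2*(-5))² = -6 + (-10)² = -6 + 100 = 94)
1454*J = 1454*94 = 136676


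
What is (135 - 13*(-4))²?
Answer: 34969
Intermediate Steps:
(135 - 13*(-4))² = (135 + 52)² = 187² = 34969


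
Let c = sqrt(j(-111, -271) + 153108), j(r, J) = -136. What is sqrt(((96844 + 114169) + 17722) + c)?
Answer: sqrt(228735 + 2*sqrt(38243)) ≈ 478.67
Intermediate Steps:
c = 2*sqrt(38243) (c = sqrt(-136 + 153108) = sqrt(152972) = 2*sqrt(38243) ≈ 391.12)
sqrt(((96844 + 114169) + 17722) + c) = sqrt(((96844 + 114169) + 17722) + 2*sqrt(38243)) = sqrt((211013 + 17722) + 2*sqrt(38243)) = sqrt(228735 + 2*sqrt(38243))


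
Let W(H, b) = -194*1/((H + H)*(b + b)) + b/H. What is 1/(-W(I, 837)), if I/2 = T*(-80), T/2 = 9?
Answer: 4821120/1401041 ≈ 3.4411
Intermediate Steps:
T = 18 (T = 2*9 = 18)
I = -2880 (I = 2*(18*(-80)) = 2*(-1440) = -2880)
W(H, b) = b/H - 97/(2*H*b) (W(H, b) = -194*1/(4*H*b) + b/H = -97/(2*H*b) + b/H = b/H - 97/(2*H*b))
1/(-W(I, 837)) = 1/(-(-97/2 + 837²)/((-2880)*837)) = 1/(-(-1)*(-97/2 + 700569)/(2880*837)) = 1/(-(-1)*1401041/(2880*837*2)) = 1/(-1*(-1401041/4821120)) = 1/(1401041/4821120) = 4821120/1401041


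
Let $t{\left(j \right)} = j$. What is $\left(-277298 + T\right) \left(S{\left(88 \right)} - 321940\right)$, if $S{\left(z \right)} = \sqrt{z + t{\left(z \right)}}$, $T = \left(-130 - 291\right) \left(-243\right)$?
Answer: $56337890300 - 699980 \sqrt{11} \approx 5.6336 \cdot 10^{10}$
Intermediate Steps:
$T = 102303$ ($T = \left(-421\right) \left(-243\right) = 102303$)
$S{\left(z \right)} = \sqrt{2} \sqrt{z}$ ($S{\left(z \right)} = \sqrt{z + z} = \sqrt{2 z} = \sqrt{2} \sqrt{z}$)
$\left(-277298 + T\right) \left(S{\left(88 \right)} - 321940\right) = \left(-277298 + 102303\right) \left(\sqrt{2} \sqrt{88} - 321940\right) = - 174995 \left(\sqrt{2} \cdot 2 \sqrt{22} - 321940\right) = - 174995 \left(4 \sqrt{11} - 321940\right) = - 174995 \left(-321940 + 4 \sqrt{11}\right) = 56337890300 - 699980 \sqrt{11}$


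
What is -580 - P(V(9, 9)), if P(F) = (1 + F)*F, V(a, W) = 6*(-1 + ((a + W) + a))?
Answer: -25072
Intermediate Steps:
V(a, W) = -6 + 6*W + 12*a (V(a, W) = 6*(-1 + ((W + a) + a)) = 6*(-1 + (W + 2*a)) = 6*(-1 + W + 2*a) = -6 + 6*W + 12*a)
P(F) = F*(1 + F)
-580 - P(V(9, 9)) = -580 - (-6 + 6*9 + 12*9)*(1 + (-6 + 6*9 + 12*9)) = -580 - (-6 + 54 + 108)*(1 + (-6 + 54 + 108)) = -580 - 156*(1 + 156) = -580 - 156*157 = -580 - 1*24492 = -580 - 24492 = -25072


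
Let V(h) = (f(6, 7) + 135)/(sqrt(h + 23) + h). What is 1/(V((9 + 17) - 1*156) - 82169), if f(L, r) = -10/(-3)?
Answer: -12577195497/1033468876017868 + 1245*I*sqrt(107)/1033468876017868 ≈ -1.217e-5 + 1.2461e-11*I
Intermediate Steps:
f(L, r) = 10/3 (f(L, r) = -10*(-1/3) = 10/3)
V(h) = 415/(3*(h + sqrt(23 + h))) (V(h) = (10/3 + 135)/(sqrt(h + 23) + h) = 415/(3*(sqrt(23 + h) + h)) = 415/(3*(h + sqrt(23 + h))))
1/(V((9 + 17) - 1*156) - 82169) = 1/(415/(3*(((9 + 17) - 1*156) + sqrt(23 + ((9 + 17) - 1*156)))) - 82169) = 1/(415/(3*((26 - 156) + sqrt(23 + (26 - 156)))) - 82169) = 1/(415/(3*(-130 + sqrt(23 - 130))) - 82169) = 1/(415/(3*(-130 + sqrt(-107))) - 82169) = 1/(415/(3*(-130 + I*sqrt(107))) - 82169) = 1/(-82169 + 415/(3*(-130 + I*sqrt(107))))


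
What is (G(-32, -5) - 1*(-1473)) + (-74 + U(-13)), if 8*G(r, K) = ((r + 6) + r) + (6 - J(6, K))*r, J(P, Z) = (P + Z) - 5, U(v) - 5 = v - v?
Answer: 5427/4 ≈ 1356.8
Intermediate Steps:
U(v) = 5 (U(v) = 5 + (v - v) = 5 + 0 = 5)
J(P, Z) = -5 + P + Z
G(r, K) = ¾ + r/4 + r*(5 - K)/8 (G(r, K) = (((r + 6) + r) + (6 - (-5 + 6 + K))*r)/8 = (((6 + r) + r) + (6 - (1 + K))*r)/8 = ((6 + 2*r) + (6 + (-1 - K))*r)/8 = ((6 + 2*r) + (5 - K)*r)/8 = ((6 + 2*r) + r*(5 - K))/8 = (6 + 2*r + r*(5 - K))/8 = ¾ + r/4 + r*(5 - K)/8)
(G(-32, -5) - 1*(-1473)) + (-74 + U(-13)) = ((¾ + (7/8)*(-32) - ⅛*(-5)*(-32)) - 1*(-1473)) + (-74 + 5) = ((¾ - 28 - 20) + 1473) - 69 = (-189/4 + 1473) - 69 = 5703/4 - 69 = 5427/4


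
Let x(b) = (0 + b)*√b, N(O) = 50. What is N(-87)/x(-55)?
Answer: 2*I*√55/121 ≈ 0.12258*I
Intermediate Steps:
x(b) = b^(3/2) (x(b) = b*√b = b^(3/2))
N(-87)/x(-55) = 50/((-55)^(3/2)) = 50/((-55*I*√55)) = 50*(I*√55/3025) = 2*I*√55/121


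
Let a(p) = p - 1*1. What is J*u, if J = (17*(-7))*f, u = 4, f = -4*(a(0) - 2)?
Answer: -5712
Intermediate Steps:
a(p) = -1 + p (a(p) = p - 1 = -1 + p)
f = 12 (f = -4*((-1 + 0) - 2) = -4*(-1 - 2) = -4*(-3) = 12)
J = -1428 (J = (17*(-7))*12 = -119*12 = -1428)
J*u = -1428*4 = -5712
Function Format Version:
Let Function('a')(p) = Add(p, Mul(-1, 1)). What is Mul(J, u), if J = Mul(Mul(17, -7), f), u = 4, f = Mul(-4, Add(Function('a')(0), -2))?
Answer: -5712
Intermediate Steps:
Function('a')(p) = Add(-1, p) (Function('a')(p) = Add(p, -1) = Add(-1, p))
f = 12 (f = Mul(-4, Add(Add(-1, 0), -2)) = Mul(-4, Add(-1, -2)) = Mul(-4, -3) = 12)
J = -1428 (J = Mul(Mul(17, -7), 12) = Mul(-119, 12) = -1428)
Mul(J, u) = Mul(-1428, 4) = -5712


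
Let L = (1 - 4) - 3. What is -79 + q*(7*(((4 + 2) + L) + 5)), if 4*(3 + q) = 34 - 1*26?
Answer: -114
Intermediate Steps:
L = -6 (L = -3 - 3 = -6)
q = -1 (q = -3 + (34 - 1*26)/4 = -3 + (34 - 26)/4 = -3 + (¼)*8 = -3 + 2 = -1)
-79 + q*(7*(((4 + 2) + L) + 5)) = -79 - 7*(((4 + 2) - 6) + 5) = -79 - 7*((6 - 6) + 5) = -79 - 7*(0 + 5) = -79 - 7*5 = -79 - 1*35 = -79 - 35 = -114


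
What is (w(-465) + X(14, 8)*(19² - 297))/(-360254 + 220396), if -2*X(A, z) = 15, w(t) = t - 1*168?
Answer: 1113/139858 ≈ 0.0079581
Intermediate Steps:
w(t) = -168 + t (w(t) = t - 168 = -168 + t)
X(A, z) = -15/2 (X(A, z) = -½*15 = -15/2)
(w(-465) + X(14, 8)*(19² - 297))/(-360254 + 220396) = ((-168 - 465) - 15*(19² - 297)/2)/(-360254 + 220396) = (-633 - 15*(361 - 297)/2)/(-139858) = (-633 - 15/2*64)*(-1/139858) = (-633 - 480)*(-1/139858) = -1113*(-1/139858) = 1113/139858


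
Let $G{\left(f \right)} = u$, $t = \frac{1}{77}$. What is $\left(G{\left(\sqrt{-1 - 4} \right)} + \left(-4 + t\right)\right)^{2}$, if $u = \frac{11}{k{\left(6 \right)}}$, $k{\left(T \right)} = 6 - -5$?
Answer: $\frac{52900}{5929} \approx 8.9222$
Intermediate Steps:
$t = \frac{1}{77} \approx 0.012987$
$k{\left(T \right)} = 11$ ($k{\left(T \right)} = 6 + 5 = 11$)
$u = 1$ ($u = \frac{11}{11} = 11 \cdot \frac{1}{11} = 1$)
$G{\left(f \right)} = 1$
$\left(G{\left(\sqrt{-1 - 4} \right)} + \left(-4 + t\right)\right)^{2} = \left(1 + \left(-4 + \frac{1}{77}\right)\right)^{2} = \left(1 - \frac{307}{77}\right)^{2} = \left(- \frac{230}{77}\right)^{2} = \frac{52900}{5929}$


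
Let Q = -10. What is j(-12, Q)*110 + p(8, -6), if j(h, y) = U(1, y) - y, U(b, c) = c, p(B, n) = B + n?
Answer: 2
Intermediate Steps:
j(h, y) = 0 (j(h, y) = y - y = 0)
j(-12, Q)*110 + p(8, -6) = 0*110 + (8 - 6) = 0 + 2 = 2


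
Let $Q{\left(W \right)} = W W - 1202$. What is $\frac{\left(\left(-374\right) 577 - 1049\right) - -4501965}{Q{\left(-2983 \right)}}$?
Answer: $\frac{4285118}{8897087} \approx 0.48163$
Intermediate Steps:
$Q{\left(W \right)} = -1202 + W^{2}$ ($Q{\left(W \right)} = W^{2} - 1202 = -1202 + W^{2}$)
$\frac{\left(\left(-374\right) 577 - 1049\right) - -4501965}{Q{\left(-2983 \right)}} = \frac{\left(\left(-374\right) 577 - 1049\right) - -4501965}{-1202 + \left(-2983\right)^{2}} = \frac{\left(-215798 - 1049\right) + 4501965}{-1202 + 8898289} = \frac{-216847 + 4501965}{8897087} = 4285118 \cdot \frac{1}{8897087} = \frac{4285118}{8897087}$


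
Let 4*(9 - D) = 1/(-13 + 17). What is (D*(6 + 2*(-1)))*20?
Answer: 715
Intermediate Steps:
D = 143/16 (D = 9 - 1/(4*(-13 + 17)) = 9 - 1/4/4 = 9 - 1/4*1/4 = 9 - 1/16 = 143/16 ≈ 8.9375)
(D*(6 + 2*(-1)))*20 = (143*(6 + 2*(-1))/16)*20 = (143*(6 - 2)/16)*20 = ((143/16)*4)*20 = (143/4)*20 = 715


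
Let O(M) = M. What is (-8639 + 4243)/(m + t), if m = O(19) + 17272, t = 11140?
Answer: -4396/28431 ≈ -0.15462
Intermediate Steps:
m = 17291 (m = 19 + 17272 = 17291)
(-8639 + 4243)/(m + t) = (-8639 + 4243)/(17291 + 11140) = -4396/28431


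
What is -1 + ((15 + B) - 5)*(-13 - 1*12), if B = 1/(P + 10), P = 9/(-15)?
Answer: -11922/47 ≈ -253.66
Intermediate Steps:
P = -3/5 (P = 9*(-1/15) = -3/5 ≈ -0.60000)
B = 5/47 (B = 1/(-3/5 + 10) = 1/(47/5) = 5/47 ≈ 0.10638)
-1 + ((15 + B) - 5)*(-13 - 1*12) = -1 + ((15 + 5/47) - 5)*(-13 - 1*12) = -1 + (710/47 - 5)*(-13 - 12) = -1 + (475/47)*(-25) = -1 - 11875/47 = -11922/47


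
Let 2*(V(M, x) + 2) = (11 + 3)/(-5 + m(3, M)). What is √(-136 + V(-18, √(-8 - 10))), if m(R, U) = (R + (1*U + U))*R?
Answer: I*√373334/52 ≈ 11.75*I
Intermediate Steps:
m(R, U) = R*(R + 2*U) (m(R, U) = (R + (U + U))*R = (R + 2*U)*R = R*(R + 2*U))
V(M, x) = -2 + 7/(4 + 6*M) (V(M, x) = -2 + ((11 + 3)/(-5 + 3*(3 + 2*M)))/2 = -2 + (14/(-5 + (9 + 6*M)))/2 = -2 + (14/(4 + 6*M))/2 = -2 + 7/(4 + 6*M))
√(-136 + V(-18, √(-8 - 10))) = √(-136 + (-1 - 12*(-18))/(2*(2 + 3*(-18)))) = √(-136 + (-1 + 216)/(2*(2 - 54))) = √(-136 + (½)*215/(-52)) = √(-136 + (½)*(-1/52)*215) = √(-136 - 215/104) = √(-14359/104) = I*√373334/52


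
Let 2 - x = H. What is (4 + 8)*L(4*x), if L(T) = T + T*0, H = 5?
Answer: -144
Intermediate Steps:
x = -3 (x = 2 - 1*5 = 2 - 5 = -3)
L(T) = T (L(T) = T + 0 = T)
(4 + 8)*L(4*x) = (4 + 8)*(4*(-3)) = 12*(-12) = -144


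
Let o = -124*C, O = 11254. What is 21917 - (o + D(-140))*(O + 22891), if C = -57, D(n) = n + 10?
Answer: -236876093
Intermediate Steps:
D(n) = 10 + n
o = 7068 (o = -124*(-57) = 7068)
21917 - (o + D(-140))*(O + 22891) = 21917 - (7068 + (10 - 140))*(11254 + 22891) = 21917 - (7068 - 130)*34145 = 21917 - 6938*34145 = 21917 - 1*236898010 = 21917 - 236898010 = -236876093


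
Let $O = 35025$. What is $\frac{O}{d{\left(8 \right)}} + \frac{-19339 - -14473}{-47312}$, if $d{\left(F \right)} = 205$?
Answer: $\frac{165810033}{969896} \approx 170.96$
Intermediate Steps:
$\frac{O}{d{\left(8 \right)}} + \frac{-19339 - -14473}{-47312} = \frac{35025}{205} + \frac{-19339 - -14473}{-47312} = 35025 \cdot \frac{1}{205} + \left(-19339 + 14473\right) \left(- \frac{1}{47312}\right) = \frac{7005}{41} - - \frac{2433}{23656} = \frac{7005}{41} + \frac{2433}{23656} = \frac{165810033}{969896}$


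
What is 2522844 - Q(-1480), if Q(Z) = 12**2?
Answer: 2522700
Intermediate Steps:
Q(Z) = 144
2522844 - Q(-1480) = 2522844 - 1*144 = 2522844 - 144 = 2522700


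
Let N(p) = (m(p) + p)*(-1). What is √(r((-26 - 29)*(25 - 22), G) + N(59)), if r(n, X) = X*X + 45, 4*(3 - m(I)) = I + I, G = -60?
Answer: 85*√2/2 ≈ 60.104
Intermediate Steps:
m(I) = 3 - I/2 (m(I) = 3 - (I + I)/4 = 3 - I/2)
r(n, X) = 45 + X² (r(n, X) = X² + 45 = 45 + X²)
N(p) = -3 - p/2 (N(p) = ((3 - p/2) + p)*(-1) = (3 + p/2)*(-1) = -3 - p/2)
√(r((-26 - 29)*(25 - 22), G) + N(59)) = √((45 + (-60)²) + (-3 - ½*59)) = √((45 + 3600) + (-3 - 59/2)) = √(3645 - 65/2) = √(7225/2) = 85*√2/2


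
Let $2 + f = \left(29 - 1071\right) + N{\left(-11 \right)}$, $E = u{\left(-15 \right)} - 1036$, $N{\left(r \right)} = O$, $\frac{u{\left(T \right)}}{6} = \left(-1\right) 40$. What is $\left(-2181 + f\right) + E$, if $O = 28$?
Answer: $-4473$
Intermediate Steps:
$u{\left(T \right)} = -240$ ($u{\left(T \right)} = 6 \left(\left(-1\right) 40\right) = 6 \left(-40\right) = -240$)
$N{\left(r \right)} = 28$
$E = -1276$ ($E = -240 - 1036 = -1276$)
$f = -1016$ ($f = -2 + \left(\left(29 - 1071\right) + 28\right) = -2 + \left(-1042 + 28\right) = -2 - 1014 = -1016$)
$\left(-2181 + f\right) + E = \left(-2181 - 1016\right) - 1276 = -3197 - 1276 = -4473$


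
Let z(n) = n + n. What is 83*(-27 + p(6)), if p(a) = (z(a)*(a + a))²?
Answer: 1718847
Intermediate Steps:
z(n) = 2*n
p(a) = 16*a⁴ (p(a) = ((2*a)*(a + a))² = ((2*a)*(2*a))² = (4*a²)² = 16*a⁴)
83*(-27 + p(6)) = 83*(-27 + 16*6⁴) = 83*(-27 + 16*1296) = 83*(-27 + 20736) = 83*20709 = 1718847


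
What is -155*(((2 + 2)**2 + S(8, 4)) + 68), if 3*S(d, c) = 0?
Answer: -13020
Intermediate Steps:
S(d, c) = 0 (S(d, c) = (1/3)*0 = 0)
-155*(((2 + 2)**2 + S(8, 4)) + 68) = -155*(((2 + 2)**2 + 0) + 68) = -155*((4**2 + 0) + 68) = -155*((16 + 0) + 68) = -155*(16 + 68) = -155*84 = -13020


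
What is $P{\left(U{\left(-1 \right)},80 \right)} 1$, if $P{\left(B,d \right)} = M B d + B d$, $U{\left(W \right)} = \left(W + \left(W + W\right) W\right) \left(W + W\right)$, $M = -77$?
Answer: $12160$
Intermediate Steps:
$U{\left(W \right)} = 2 W \left(W + 2 W^{2}\right)$ ($U{\left(W \right)} = \left(W + 2 W W\right) 2 W = \left(W + 2 W^{2}\right) 2 W = 2 W \left(W + 2 W^{2}\right)$)
$P{\left(B,d \right)} = - 76 B d$ ($P{\left(B,d \right)} = - 77 B d + B d = - 76 B d$)
$P{\left(U{\left(-1 \right)},80 \right)} 1 = \left(-76\right) \left(-1\right)^{2} \left(2 + 4 \left(-1\right)\right) 80 \cdot 1 = \left(-76\right) 1 \left(2 - 4\right) 80 \cdot 1 = \left(-76\right) 1 \left(-2\right) 80 \cdot 1 = \left(-76\right) \left(-2\right) 80 \cdot 1 = 12160 \cdot 1 = 12160$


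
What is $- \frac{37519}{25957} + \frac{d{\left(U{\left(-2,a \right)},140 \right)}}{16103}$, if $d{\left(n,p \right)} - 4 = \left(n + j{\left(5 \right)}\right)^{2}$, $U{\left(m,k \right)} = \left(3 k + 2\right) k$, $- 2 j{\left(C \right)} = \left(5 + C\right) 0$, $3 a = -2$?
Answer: $- \frac{604064629}{417985571} \approx -1.4452$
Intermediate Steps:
$a = - \frac{2}{3}$ ($a = \frac{1}{3} \left(-2\right) = - \frac{2}{3} \approx -0.66667$)
$j{\left(C \right)} = 0$ ($j{\left(C \right)} = - \frac{\left(5 + C\right) 0}{2} = \left(- \frac{1}{2}\right) 0 = 0$)
$U{\left(m,k \right)} = k \left(2 + 3 k\right)$ ($U{\left(m,k \right)} = \left(2 + 3 k\right) k = k \left(2 + 3 k\right)$)
$d{\left(n,p \right)} = 4 + n^{2}$ ($d{\left(n,p \right)} = 4 + \left(n + 0\right)^{2} = 4 + n^{2}$)
$- \frac{37519}{25957} + \frac{d{\left(U{\left(-2,a \right)},140 \right)}}{16103} = - \frac{37519}{25957} + \frac{4 + \left(- \frac{2 \left(2 + 3 \left(- \frac{2}{3}\right)\right)}{3}\right)^{2}}{16103} = \left(-37519\right) \frac{1}{25957} + \left(4 + \left(- \frac{2 \left(2 - 2\right)}{3}\right)^{2}\right) \frac{1}{16103} = - \frac{37519}{25957} + \left(4 + \left(\left(- \frac{2}{3}\right) 0\right)^{2}\right) \frac{1}{16103} = - \frac{37519}{25957} + \left(4 + 0^{2}\right) \frac{1}{16103} = - \frac{37519}{25957} + \left(4 + 0\right) \frac{1}{16103} = - \frac{37519}{25957} + 4 \cdot \frac{1}{16103} = - \frac{37519}{25957} + \frac{4}{16103} = - \frac{604064629}{417985571}$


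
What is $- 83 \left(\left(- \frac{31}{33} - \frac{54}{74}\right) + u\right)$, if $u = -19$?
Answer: $\frac{2094671}{1221} \approx 1715.5$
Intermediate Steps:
$- 83 \left(\left(- \frac{31}{33} - \frac{54}{74}\right) + u\right) = - 83 \left(\left(- \frac{31}{33} - \frac{54}{74}\right) - 19\right) = - 83 \left(\left(\left(-31\right) \frac{1}{33} - \frac{27}{37}\right) - 19\right) = - 83 \left(\left(- \frac{31}{33} - \frac{27}{37}\right) - 19\right) = - 83 \left(- \frac{2038}{1221} - 19\right) = \left(-83\right) \left(- \frac{25237}{1221}\right) = \frac{2094671}{1221}$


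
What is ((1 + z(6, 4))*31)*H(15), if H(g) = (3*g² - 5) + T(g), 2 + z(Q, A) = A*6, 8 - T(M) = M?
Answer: 472719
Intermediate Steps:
T(M) = 8 - M
z(Q, A) = -2 + 6*A (z(Q, A) = -2 + A*6 = -2 + 6*A)
H(g) = 3 - g + 3*g² (H(g) = (3*g² - 5) + (8 - g) = (-5 + 3*g²) + (8 - g) = 3 - g + 3*g²)
((1 + z(6, 4))*31)*H(15) = ((1 + (-2 + 6*4))*31)*(3 - 1*15 + 3*15²) = ((1 + (-2 + 24))*31)*(3 - 15 + 3*225) = ((1 + 22)*31)*(3 - 15 + 675) = (23*31)*663 = 713*663 = 472719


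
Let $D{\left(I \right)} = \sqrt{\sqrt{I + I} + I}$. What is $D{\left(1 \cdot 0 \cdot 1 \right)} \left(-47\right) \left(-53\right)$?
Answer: $0$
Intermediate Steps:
$D{\left(I \right)} = \sqrt{I + \sqrt{2} \sqrt{I}}$ ($D{\left(I \right)} = \sqrt{\sqrt{2 I} + I} = \sqrt{\sqrt{2} \sqrt{I} + I} = \sqrt{I + \sqrt{2} \sqrt{I}}$)
$D{\left(1 \cdot 0 \cdot 1 \right)} \left(-47\right) \left(-53\right) = \sqrt{1 \cdot 0 \cdot 1 + \sqrt{2} \sqrt{1 \cdot 0 \cdot 1}} \left(-47\right) \left(-53\right) = \sqrt{0 \cdot 1 + \sqrt{2} \sqrt{0 \cdot 1}} \left(-47\right) \left(-53\right) = \sqrt{0 + \sqrt{2} \sqrt{0}} \left(-47\right) \left(-53\right) = \sqrt{0 + \sqrt{2} \cdot 0} \left(-47\right) \left(-53\right) = \sqrt{0 + 0} \left(-47\right) \left(-53\right) = \sqrt{0} \left(-47\right) \left(-53\right) = 0 \left(-47\right) \left(-53\right) = 0 \left(-53\right) = 0$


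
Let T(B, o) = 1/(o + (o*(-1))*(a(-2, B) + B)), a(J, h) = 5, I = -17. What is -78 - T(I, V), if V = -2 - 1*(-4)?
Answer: -2029/26 ≈ -78.038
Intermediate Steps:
V = 2 (V = -2 + 4 = 2)
T(B, o) = 1/(o - o*(5 + B)) (T(B, o) = 1/(o + (o*(-1))*(5 + B)) = 1/(o + (-o)*(5 + B)) = 1/(o - o*(5 + B)))
-78 - T(I, V) = -78 - (-1)/(2*(4 - 17)) = -78 - (-1)/(2*(-13)) = -78 - (-1)*(-1)/(2*13) = -78 - 1*1/26 = -78 - 1/26 = -2029/26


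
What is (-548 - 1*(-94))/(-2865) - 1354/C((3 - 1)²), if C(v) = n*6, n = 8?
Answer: -214301/7640 ≈ -28.050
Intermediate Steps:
C(v) = 48 (C(v) = 8*6 = 48)
(-548 - 1*(-94))/(-2865) - 1354/C((3 - 1)²) = (-548 - 1*(-94))/(-2865) - 1354/48 = (-548 + 94)*(-1/2865) - 1354*1/48 = -454*(-1/2865) - 677/24 = 454/2865 - 677/24 = -214301/7640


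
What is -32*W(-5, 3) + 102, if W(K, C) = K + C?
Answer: 166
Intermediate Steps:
W(K, C) = C + K
-32*W(-5, 3) + 102 = -32*(3 - 5) + 102 = -32*(-2) + 102 = 64 + 102 = 166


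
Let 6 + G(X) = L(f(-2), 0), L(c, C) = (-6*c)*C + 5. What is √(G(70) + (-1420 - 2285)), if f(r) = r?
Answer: I*√3706 ≈ 60.877*I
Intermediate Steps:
L(c, C) = 5 - 6*C*c (L(c, C) = -6*C*c + 5 = 5 - 6*C*c)
G(X) = -1 (G(X) = -6 + (5 - 6*0*(-2)) = -6 + (5 + 0) = -6 + 5 = -1)
√(G(70) + (-1420 - 2285)) = √(-1 + (-1420 - 2285)) = √(-1 - 3705) = √(-3706) = I*√3706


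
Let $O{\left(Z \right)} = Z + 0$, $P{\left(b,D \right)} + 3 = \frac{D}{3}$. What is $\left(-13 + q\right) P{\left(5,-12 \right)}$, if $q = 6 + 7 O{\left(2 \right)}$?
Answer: $-49$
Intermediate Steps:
$P{\left(b,D \right)} = -3 + \frac{D}{3}$
$O{\left(Z \right)} = Z$
$q = 20$ ($q = 6 + 7 \cdot 2 = 6 + 14 = 20$)
$\left(-13 + q\right) P{\left(5,-12 \right)} = \left(-13 + 20\right) \left(-3 + \frac{1}{3} \left(-12\right)\right) = 7 \left(-3 - 4\right) = 7 \left(-7\right) = -49$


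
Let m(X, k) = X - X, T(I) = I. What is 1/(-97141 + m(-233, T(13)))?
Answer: -1/97141 ≈ -1.0294e-5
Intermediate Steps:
m(X, k) = 0
1/(-97141 + m(-233, T(13))) = 1/(-97141 + 0) = 1/(-97141) = -1/97141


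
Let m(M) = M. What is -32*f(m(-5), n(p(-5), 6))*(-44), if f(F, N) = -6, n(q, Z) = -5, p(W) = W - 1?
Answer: -8448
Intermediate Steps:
p(W) = -1 + W
-32*f(m(-5), n(p(-5), 6))*(-44) = -32*(-6)*(-44) = 192*(-44) = -8448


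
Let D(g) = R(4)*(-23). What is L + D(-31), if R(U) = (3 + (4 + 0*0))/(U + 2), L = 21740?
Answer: 130279/6 ≈ 21713.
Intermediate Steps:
R(U) = 7/(2 + U) (R(U) = (3 + (4 + 0))/(2 + U) = (3 + 4)/(2 + U) = 7/(2 + U))
D(g) = -161/6 (D(g) = (7/(2 + 4))*(-23) = (7/6)*(-23) = -161/6)
L + D(-31) = 21740 - 161/6 = 130279/6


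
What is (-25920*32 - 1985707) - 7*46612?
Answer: -3141431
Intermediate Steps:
(-25920*32 - 1985707) - 7*46612 = (-829440 - 1985707) - 1*326284 = -2815147 - 326284 = -3141431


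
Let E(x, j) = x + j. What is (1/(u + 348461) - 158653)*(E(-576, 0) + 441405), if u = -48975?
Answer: -20945704435183953/299486 ≈ -6.9939e+10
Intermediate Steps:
E(x, j) = j + x
(1/(u + 348461) - 158653)*(E(-576, 0) + 441405) = (1/(-48975 + 348461) - 158653)*((0 - 576) + 441405) = (1/299486 - 158653)*(-576 + 441405) = (1/299486 - 158653)*440829 = -47514352357/299486*440829 = -20945704435183953/299486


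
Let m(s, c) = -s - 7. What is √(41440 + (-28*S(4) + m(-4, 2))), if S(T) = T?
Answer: 5*√1653 ≈ 203.29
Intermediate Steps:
m(s, c) = -7 - s
√(41440 + (-28*S(4) + m(-4, 2))) = √(41440 + (-28*4 + (-7 - 1*(-4)))) = √(41440 + (-112 + (-7 + 4))) = √(41440 + (-112 - 3)) = √(41440 - 115) = √41325 = 5*√1653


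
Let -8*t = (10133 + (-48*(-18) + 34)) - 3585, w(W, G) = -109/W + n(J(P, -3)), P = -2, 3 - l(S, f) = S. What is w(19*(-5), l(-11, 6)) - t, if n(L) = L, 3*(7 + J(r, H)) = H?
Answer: 351081/380 ≈ 923.90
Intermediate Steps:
l(S, f) = 3 - S
J(r, H) = -7 + H/3
w(W, G) = -8 - 109/W (w(W, G) = -109/W + (-7 + (⅓)*(-3)) = -109/W + (-7 - 1) = -109/W - 8 = -8 - 109/W)
t = -3723/4 (t = -((10133 + (-48*(-18) + 34)) - 3585)/8 = -((10133 + (864 + 34)) - 3585)/8 = -((10133 + 898) - 3585)/8 = -(11031 - 3585)/8 = -⅛*7446 = -3723/4 ≈ -930.75)
w(19*(-5), l(-11, 6)) - t = (-8 - 109/(19*(-5))) - 1*(-3723/4) = (-8 - 109/(-95)) + 3723/4 = (-8 - 109*(-1/95)) + 3723/4 = (-8 + 109/95) + 3723/4 = -651/95 + 3723/4 = 351081/380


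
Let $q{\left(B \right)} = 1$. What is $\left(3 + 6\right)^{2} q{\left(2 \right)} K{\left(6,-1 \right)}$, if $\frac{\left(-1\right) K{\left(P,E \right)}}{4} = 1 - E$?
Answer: $-648$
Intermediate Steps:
$K{\left(P,E \right)} = -4 + 4 E$ ($K{\left(P,E \right)} = - 4 \left(1 - E\right) = -4 + 4 E$)
$\left(3 + 6\right)^{2} q{\left(2 \right)} K{\left(6,-1 \right)} = \left(3 + 6\right)^{2} \cdot 1 \left(-4 + 4 \left(-1\right)\right) = 9^{2} \cdot 1 \left(-4 - 4\right) = 81 \cdot 1 \left(-8\right) = 81 \left(-8\right) = -648$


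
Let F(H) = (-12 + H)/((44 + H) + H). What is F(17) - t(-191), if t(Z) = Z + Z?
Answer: 29801/78 ≈ 382.06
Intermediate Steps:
t(Z) = 2*Z
F(H) = (-12 + H)/(44 + 2*H)
F(17) - t(-191) = (-12 + 17)/(2*(22 + 17)) - 2*(-191) = (1/2)*5/39 - 1*(-382) = (1/2)*(1/39)*5 + 382 = 5/78 + 382 = 29801/78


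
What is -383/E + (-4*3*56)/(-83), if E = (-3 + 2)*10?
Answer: 38509/830 ≈ 46.396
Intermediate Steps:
E = -10 (E = -1*10 = -10)
-383/E + (-4*3*56)/(-83) = -383/(-10) + (-4*3*56)/(-83) = -383*(-1/10) - 12*56*(-1/83) = 383/10 - 672*(-1/83) = 383/10 + 672/83 = 38509/830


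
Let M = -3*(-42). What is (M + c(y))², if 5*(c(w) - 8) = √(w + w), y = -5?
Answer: (670 + I*√10)²/25 ≈ 17956.0 + 169.5*I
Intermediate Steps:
c(w) = 8 + √2*√w/5 (c(w) = 8 + √(w + w)/5 = 8 + √(2*w)/5 = 8 + (√2*√w)/5 = 8 + √2*√w/5)
M = 126
(M + c(y))² = (126 + (8 + √2*√(-5)/5))² = (126 + (8 + √2*(I*√5)/5))² = (126 + (8 + I*√10/5))² = (134 + I*√10/5)²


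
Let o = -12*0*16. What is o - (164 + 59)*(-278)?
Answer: 61994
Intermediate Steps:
o = 0 (o = 0*16 = 0)
o - (164 + 59)*(-278) = 0 - (164 + 59)*(-278) = 0 - 223*(-278) = 0 - 1*(-61994) = 0 + 61994 = 61994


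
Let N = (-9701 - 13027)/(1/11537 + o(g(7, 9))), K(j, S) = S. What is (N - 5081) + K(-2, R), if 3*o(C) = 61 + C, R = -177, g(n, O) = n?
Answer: -4911639710/784519 ≈ -6260.7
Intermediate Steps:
o(C) = 61/3 + C/3 (o(C) = (61 + C)/3 = 61/3 + C/3)
N = -786638808/784519 (N = (-9701 - 13027)/(1/11537 + (61/3 + (⅓)*7)) = -22728/(1/11537 + (61/3 + 7/3)) = -22728/(1/11537 + 68/3) = -22728/784519/34611 = -22728*34611/784519 = -786638808/784519 ≈ -1002.7)
(N - 5081) + K(-2, R) = (-786638808/784519 - 5081) - 177 = -4772779847/784519 - 177 = -4911639710/784519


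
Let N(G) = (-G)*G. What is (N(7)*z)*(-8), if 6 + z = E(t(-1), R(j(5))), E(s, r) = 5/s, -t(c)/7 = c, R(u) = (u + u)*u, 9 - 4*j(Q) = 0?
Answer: -2072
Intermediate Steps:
j(Q) = 9/4 (j(Q) = 9/4 - ¼*0 = 9/4 + 0 = 9/4)
R(u) = 2*u² (R(u) = (2*u)*u = 2*u²)
t(c) = -7*c
z = -37/7 (z = -6 + 5/((-7*(-1))) = -6 + 5/7 = -37/7 ≈ -5.2857)
N(G) = -G²
(N(7)*z)*(-8) = (-1*7²*(-37/7))*(-8) = (-1*49*(-37/7))*(-8) = -49*(-37/7)*(-8) = 259*(-8) = -2072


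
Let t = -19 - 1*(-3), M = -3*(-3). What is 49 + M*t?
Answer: -95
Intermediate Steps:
M = 9
t = -16 (t = -19 + 3 = -16)
49 + M*t = 49 + 9*(-16) = 49 - 144 = -95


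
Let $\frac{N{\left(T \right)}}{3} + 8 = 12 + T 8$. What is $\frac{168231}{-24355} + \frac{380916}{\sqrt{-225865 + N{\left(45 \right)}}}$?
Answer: $- \frac{168231}{24355} - \frac{380916 i \sqrt{224773}}{224773} \approx -6.9075 - 803.45 i$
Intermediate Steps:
$N{\left(T \right)} = 12 + 24 T$ ($N{\left(T \right)} = -24 + 3 \left(12 + T 8\right) = -24 + 3 \left(12 + 8 T\right) = -24 + \left(36 + 24 T\right) = 12 + 24 T$)
$\frac{168231}{-24355} + \frac{380916}{\sqrt{-225865 + N{\left(45 \right)}}} = \frac{168231}{-24355} + \frac{380916}{\sqrt{-225865 + \left(12 + 24 \cdot 45\right)}} = 168231 \left(- \frac{1}{24355}\right) + \frac{380916}{\sqrt{-225865 + \left(12 + 1080\right)}} = - \frac{168231}{24355} + \frac{380916}{\sqrt{-225865 + 1092}} = - \frac{168231}{24355} + \frac{380916}{\sqrt{-224773}} = - \frac{168231}{24355} + \frac{380916}{i \sqrt{224773}} = - \frac{168231}{24355} + 380916 \left(- \frac{i \sqrt{224773}}{224773}\right) = - \frac{168231}{24355} - \frac{380916 i \sqrt{224773}}{224773}$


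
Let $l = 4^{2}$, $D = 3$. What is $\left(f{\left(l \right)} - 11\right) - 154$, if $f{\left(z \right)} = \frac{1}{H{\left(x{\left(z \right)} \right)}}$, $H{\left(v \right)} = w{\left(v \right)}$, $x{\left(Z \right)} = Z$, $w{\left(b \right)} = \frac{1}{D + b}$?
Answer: $-146$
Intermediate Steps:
$l = 16$
$w{\left(b \right)} = \frac{1}{3 + b}$
$H{\left(v \right)} = \frac{1}{3 + v}$
$f{\left(z \right)} = 3 + z$ ($f{\left(z \right)} = \frac{1}{\frac{1}{3 + z}} = 3 + z$)
$\left(f{\left(l \right)} - 11\right) - 154 = \left(\left(3 + 16\right) - 11\right) - 154 = \left(19 - 11\right) - 154 = 8 - 154 = -146$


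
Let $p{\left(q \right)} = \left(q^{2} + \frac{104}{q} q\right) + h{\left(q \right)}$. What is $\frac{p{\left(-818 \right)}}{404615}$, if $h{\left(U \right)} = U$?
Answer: $\frac{133682}{80923} \approx 1.652$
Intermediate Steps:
$p{\left(q \right)} = 104 + q + q^{2}$ ($p{\left(q \right)} = \left(q^{2} + \frac{104}{q} q\right) + q = \left(q^{2} + 104\right) + q = \left(104 + q^{2}\right) + q = 104 + q + q^{2}$)
$\frac{p{\left(-818 \right)}}{404615} = \frac{104 - 818 + \left(-818\right)^{2}}{404615} = \left(104 - 818 + 669124\right) \frac{1}{404615} = 668410 \cdot \frac{1}{404615} = \frac{133682}{80923}$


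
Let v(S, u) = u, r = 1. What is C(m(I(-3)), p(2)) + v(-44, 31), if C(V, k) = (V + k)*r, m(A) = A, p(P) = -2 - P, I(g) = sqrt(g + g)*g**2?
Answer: 27 + 9*I*sqrt(6) ≈ 27.0 + 22.045*I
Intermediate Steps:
I(g) = sqrt(2)*g**(5/2) (I(g) = sqrt(2*g)*g**2 = (sqrt(2)*sqrt(g))*g**2 = sqrt(2)*g**(5/2))
C(V, k) = V + k (C(V, k) = (V + k)*1 = V + k)
C(m(I(-3)), p(2)) + v(-44, 31) = (sqrt(2)*(-3)**(5/2) + (-2 - 1*2)) + 31 = (sqrt(2)*(9*I*sqrt(3)) + (-2 - 2)) + 31 = (9*I*sqrt(6) - 4) + 31 = (-4 + 9*I*sqrt(6)) + 31 = 27 + 9*I*sqrt(6)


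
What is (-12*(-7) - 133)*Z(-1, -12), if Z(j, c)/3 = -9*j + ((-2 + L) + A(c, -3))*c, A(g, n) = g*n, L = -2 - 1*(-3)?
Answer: 60417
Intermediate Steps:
L = 1 (L = -2 + 3 = 1)
Z(j, c) = -27*j + 3*c*(-1 - 3*c) (Z(j, c) = 3*(-9*j + ((-2 + 1) + c*(-3))*c) = 3*(-9*j + (-1 - 3*c)*c) = 3*(-9*j + c*(-1 - 3*c)) = -27*j + 3*c*(-1 - 3*c))
(-12*(-7) - 133)*Z(-1, -12) = (-12*(-7) - 133)*(-27*(-1) - 9*(-12)**2 - 3*(-12)) = (84 - 133)*(27 - 9*144 + 36) = -49*(27 - 1296 + 36) = -49*(-1233) = 60417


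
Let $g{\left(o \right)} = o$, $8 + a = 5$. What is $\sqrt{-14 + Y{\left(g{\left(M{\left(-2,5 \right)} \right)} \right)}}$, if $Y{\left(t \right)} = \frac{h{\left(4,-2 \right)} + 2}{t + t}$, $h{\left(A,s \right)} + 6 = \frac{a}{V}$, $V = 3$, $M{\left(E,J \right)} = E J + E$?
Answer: $\frac{i \sqrt{1986}}{12} \approx 3.7137 i$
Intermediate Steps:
$a = -3$ ($a = -8 + 5 = -3$)
$M{\left(E,J \right)} = E + E J$
$h{\left(A,s \right)} = -7$ ($h{\left(A,s \right)} = -6 - \frac{3}{3} = -6 - 1 = -7$)
$Y{\left(t \right)} = - \frac{5}{2 t}$ ($Y{\left(t \right)} = \frac{-7 + 2}{t + t} = - \frac{5}{2 t}$)
$\sqrt{-14 + Y{\left(g{\left(M{\left(-2,5 \right)} \right)} \right)}} = \sqrt{-14 - \frac{5}{2 \left(- 2 \left(1 + 5\right)\right)}} = \sqrt{-14 - \frac{5}{2 \left(\left(-2\right) 6\right)}} = \sqrt{-14 - \frac{5}{2 \left(-12\right)}} = \sqrt{-14 - - \frac{5}{24}} = \sqrt{-14 + \frac{5}{24}} = \sqrt{- \frac{331}{24}} = \frac{i \sqrt{1986}}{12}$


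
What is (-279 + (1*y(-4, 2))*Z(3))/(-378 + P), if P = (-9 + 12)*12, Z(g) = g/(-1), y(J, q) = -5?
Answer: 44/57 ≈ 0.77193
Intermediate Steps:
Z(g) = -g (Z(g) = g*(-1) = -g)
P = 36 (P = 3*12 = 36)
(-279 + (1*y(-4, 2))*Z(3))/(-378 + P) = (-279 + (1*(-5))*(-1*3))/(-378 + 36) = (-279 - 5*(-3))/(-342) = (-279 + 15)*(-1/342) = -264*(-1/342) = 44/57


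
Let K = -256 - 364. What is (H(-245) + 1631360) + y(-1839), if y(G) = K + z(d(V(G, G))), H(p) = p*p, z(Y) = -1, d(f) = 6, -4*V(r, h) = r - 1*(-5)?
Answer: 1690764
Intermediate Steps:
V(r, h) = -5/4 - r/4 (V(r, h) = -(r - 1*(-5))/4 = -(r + 5)/4 = -(5 + r)/4 = -5/4 - r/4)
K = -620
H(p) = p²
y(G) = -621 (y(G) = -620 - 1 = -621)
(H(-245) + 1631360) + y(-1839) = ((-245)² + 1631360) - 621 = (60025 + 1631360) - 621 = 1691385 - 621 = 1690764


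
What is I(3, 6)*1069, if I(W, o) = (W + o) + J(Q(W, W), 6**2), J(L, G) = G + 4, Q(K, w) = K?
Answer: 52381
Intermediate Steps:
J(L, G) = 4 + G
I(W, o) = 40 + W + o (I(W, o) = (W + o) + (4 + 6**2) = (W + o) + (4 + 36) = (W + o) + 40 = 40 + W + o)
I(3, 6)*1069 = (40 + 3 + 6)*1069 = 49*1069 = 52381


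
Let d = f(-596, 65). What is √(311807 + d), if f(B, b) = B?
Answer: 3*√34579 ≈ 557.86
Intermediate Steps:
d = -596
√(311807 + d) = √(311807 - 596) = √311211 = 3*√34579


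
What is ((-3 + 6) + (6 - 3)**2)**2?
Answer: 144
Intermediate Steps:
((-3 + 6) + (6 - 3)**2)**2 = (3 + 3**2)**2 = (3 + 9)**2 = 12**2 = 144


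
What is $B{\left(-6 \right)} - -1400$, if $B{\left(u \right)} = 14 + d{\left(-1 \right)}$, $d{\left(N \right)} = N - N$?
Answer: $1414$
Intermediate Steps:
$d{\left(N \right)} = 0$
$B{\left(u \right)} = 14$ ($B{\left(u \right)} = 14 + 0 = 14$)
$B{\left(-6 \right)} - -1400 = 14 - -1400 = 14 + 1400 = 1414$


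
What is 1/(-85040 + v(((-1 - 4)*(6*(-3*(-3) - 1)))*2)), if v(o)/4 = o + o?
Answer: -1/88880 ≈ -1.1251e-5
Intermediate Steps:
v(o) = 8*o (v(o) = 4*(o + o) = 4*(2*o) = 8*o)
1/(-85040 + v(((-1 - 4)*(6*(-3*(-3) - 1)))*2)) = 1/(-85040 + 8*(((-1 - 4)*(6*(-3*(-3) - 1)))*2)) = 1/(-85040 + 8*(-30*(9 - 1)*2)) = 1/(-85040 + 8*(-30*8*2)) = 1/(-85040 + 8*(-5*48*2)) = 1/(-85040 + 8*(-240*2)) = 1/(-85040 + 8*(-480)) = 1/(-85040 - 3840) = 1/(-88880) = -1/88880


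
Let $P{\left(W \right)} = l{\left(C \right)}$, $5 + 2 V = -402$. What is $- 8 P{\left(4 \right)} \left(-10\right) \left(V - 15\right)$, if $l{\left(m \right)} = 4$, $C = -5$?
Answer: $-69920$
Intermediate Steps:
$V = - \frac{407}{2}$ ($V = - \frac{5}{2} + \frac{1}{2} \left(-402\right) = - \frac{5}{2} - 201 = - \frac{407}{2} \approx -203.5$)
$P{\left(W \right)} = 4$
$- 8 P{\left(4 \right)} \left(-10\right) \left(V - 15\right) = \left(-8\right) 4 \left(-10\right) \left(- \frac{407}{2} - 15\right) = \left(-32\right) \left(-10\right) \left(- \frac{437}{2}\right) = 320 \left(- \frac{437}{2}\right) = -69920$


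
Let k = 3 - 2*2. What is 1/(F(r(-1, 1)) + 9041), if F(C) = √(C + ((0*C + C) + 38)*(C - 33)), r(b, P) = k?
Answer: 9041/81740940 - I*√1259/81740940 ≈ 0.00011061 - 4.3408e-7*I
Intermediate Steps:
k = -1 (k = 3 - 4 = -1)
r(b, P) = -1
F(C) = √(C + (-33 + C)*(38 + C)) (F(C) = √(C + ((0 + C) + 38)*(-33 + C)) = √(C + (C + 38)*(-33 + C)) = √(C + (38 + C)*(-33 + C)) = √(C + (-33 + C)*(38 + C)))
1/(F(r(-1, 1)) + 9041) = 1/(√(-1254 + (-1)² + 6*(-1)) + 9041) = 1/(√(-1254 + 1 - 6) + 9041) = 1/(√(-1259) + 9041) = 1/(I*√1259 + 9041) = 1/(9041 + I*√1259)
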